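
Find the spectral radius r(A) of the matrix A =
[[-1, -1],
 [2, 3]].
r(A) = (2 + sqrt(8))/2 ≈ 2.4142

The eigenvalues of A are the roots of its characteristic polynomial. With M = A (coefficients from the trace and determinant):
  p(λ) = det(λ I - M) = λ^2 - 2λ - 1.
For λ^2 - 2λ - 1 the discriminant is 8. It is nonnegative but not a perfect square, so the roots are real and irrational: λ = (2 ± sqrt(8))/2 ≈ 2.4142, -0.4142.
Thus the eigenvalues (to 4 decimals) are 2.4142 (modulus 2.4142); -0.4142 (modulus 0.4142). The spectral radius is the largest modulus: r(A) = (2 + sqrt(8))/2 ≈ 2.4142. (Cross-check: r(A) ≤ ||A||_2 ≈ 3.8643; equality holds whenever A is normal, though it can also hold for some non-normal A.)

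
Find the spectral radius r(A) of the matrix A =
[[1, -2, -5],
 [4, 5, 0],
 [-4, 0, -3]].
r(A) ≈ 5.6891

The eigenvalues of A are the roots of its characteristic polynomial. With M = A (coefficients from the trace, the sum of principal 2x2 minors, and det A):
  p(λ) = det(λ I - M) = λ^3 - 3λ^2 - 25λ + 139.
No integer candidate from the rational root theorem (±divisors of 139) is a root, so the roots are irrational. The cubic discriminant is Δ = -250880 < 0, so there is one real root and a complex-conjugate pair. p(-6) = -35 and p(-5) = 64 have opposite signs, so a root lies in (-6, -5); Newton's method refines it to λ ≈ -5.6891. Dividing out (λ - (-5.6891)) leaves approximately λ^2 - 8.6891λ + 24.4328. For λ^2 - 8.6891λ + 24.4328 the discriminant is -22.2312. It is negative, so the remaining roots are the complex-conjugate pair λ ≈ 4.3445 ± 2.3575i. Their product equals the constant term, so |λ|^2 ≈ 24.4328 and |λ| ≈ 4.943.
Thus the eigenvalues (to 4 decimals) are -5.6891 (modulus 5.6891); 4.3445 ± 2.3575i (modulus 4.943). The spectral radius is the largest modulus: r(A) ≈ 5.6891. (Cross-check: r(A) ≤ ||A||_2 ≈ 7.462; equality holds whenever A is normal, though it can also hold for some non-normal A.)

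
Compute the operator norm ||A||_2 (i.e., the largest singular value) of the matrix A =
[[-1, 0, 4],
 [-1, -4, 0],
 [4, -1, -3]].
||A||_2 ≈ 6.1756 (= sqrt(largest eigenvalue of A^T A))

||A||_2 = sigma_max(A) = sqrt(lambda_max(A^T A)). Form the symmetric matrix M = A^T A =
[[18, 0, -16],
 [0, 17, 3],
 [-16, 3, 25]].
Its characteristic polynomial (trace, sum of principal 2x2 minors, determinant of M give the coefficients) is
  p(λ) = det(λ I - M) = λ^3 - 60λ^2 + 916λ - 3136.
No integer candidate from the rational root theorem (±divisors of 3136) is a root, so the roots are irrational. The cubic discriminant is Δ = 73647104 > 0, so there are three distinct real roots. p(4) = -368 and p(5) = 69 have opposite signs, so a root lies in (4, 5); Newton's method refines it to λ ≈ 4.827. p(17) = 9 and p(18) = -256 have opposite signs, so a root lies in (17, 18); Newton's method refines it to λ ≈ 17.035. p(38) = -96 and p(39) = 647 have opposite signs, so a root lies in (38, 39); Newton's method refines it to λ ≈ 38.138. Check (Vieta): the three roots sum to 60, matching tr M = 60.
So the eigenvalues of A^T A are ≈ 4.827, 17.035, 38.138 (all ≥ 0, as they must be for A^T A). The largest is λ_max ≈ 38.138, hence ||A||_2 = sqrt(λ_max) ≈ 6.1756.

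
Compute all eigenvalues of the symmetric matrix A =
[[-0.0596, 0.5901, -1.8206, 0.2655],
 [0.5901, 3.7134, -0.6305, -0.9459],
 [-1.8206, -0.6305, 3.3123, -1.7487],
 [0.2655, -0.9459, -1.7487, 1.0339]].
sigma(A) ≈ {-1, 0, 4, 5}

A is real symmetric, so its spectrum consists of real eigenvalues. Expanding the characteristic polynomial of the displayed matrix gives
  det(λ I - A) = p(λ) = λ^4 + (-8)λ^3 + (11)λ^2 + (20)λ + (0).
Solving p(λ) = 0 yields eigenvalues ≈ -1, 0, 4, 5. (A is shown rounded to 4 decimals, so these recover the underlying integer eigenvalues to within that precision.)
Verification: the trace of A = 8 equals the sum of eigenvalues 8, and det(A) ≈ -0.0006 matches the eigenvalue product 0.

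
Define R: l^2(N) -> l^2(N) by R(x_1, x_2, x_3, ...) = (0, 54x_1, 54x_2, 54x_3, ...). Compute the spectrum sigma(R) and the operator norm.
sigma(R) = closed disk {z in C : |z| ≤ 54}; ||R|| = 54

Note R = 54·U where U is the unit right shift (U x)_k = x_{k-1} (with x_0 := 0); so ||R|| = 54||U|| and sigma(R) = 54·sigma(U). ||R x||^2 = sum_{k≥1} |54x_k|^2 = 2916||x||^2, so ||R|| = 54 and sigma(R) ⊂ {|z| ≤ 54}. For any |lambda| < 54, the equation (R - lambda I) x = 0 forces x_1 = 0, then 54x_k = lambda x_{k+1} ⇒ x = 0, so R has no eigenvalues. But (R - lambda I) is not surjective for |lambda| < 54: solving (R - lambda I) x = e_1 would require x_n proportional to (lambda/54)^(-n), which is not in l^2. So every |lambda| < 54 lies in the residual spectrum. The boundary |lambda| = 54 is in the approximate point spectrum (the spectrum is closed). Hence sigma(R) is the closed disk of radius 54.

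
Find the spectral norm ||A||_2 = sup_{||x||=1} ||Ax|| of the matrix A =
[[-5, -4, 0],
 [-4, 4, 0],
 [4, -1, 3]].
||A||_2 ≈ 7.7363 (= sqrt(largest eigenvalue of A^T A))

||A||_2 = sigma_max(A) = sqrt(lambda_max(A^T A)). Form the symmetric matrix M = A^T A =
[[57, 0, 12],
 [0, 33, -3],
 [12, -3, 9]].
Its characteristic polynomial (trace, sum of principal 2x2 minors, determinant of M give the coefficients) is
  p(λ) = det(λ I - M) = λ^3 - 99λ^2 + 2538λ - 11664.
No integer candidate from the rational root theorem (±divisors of 11664) is a root, so the roots are irrational. The cubic discriminant is Δ = 1548422244 > 0, so there are three distinct real roots. p(5) = -1324 and p(6) = 216 have opposite signs, so a root lies in (5, 6); Newton's method refines it to λ ≈ 5.8531. p(33) = 216 and p(34) = -512 have opposite signs, so a root lies in (33, 34); Newton's method refines it to λ ≈ 33.2963. p(59) = -1162 and p(60) = 216 have opposite signs, so a root lies in (59, 60); Newton's method refines it to λ ≈ 59.8506. Check (Vieta): the three roots sum to 99, matching tr M = 99.
So the eigenvalues of A^T A are ≈ 5.8531, 33.2963, 59.8506 (all ≥ 0, as they must be for A^T A). The largest is λ_max ≈ 59.8506, hence ||A||_2 = sqrt(λ_max) ≈ 7.7363.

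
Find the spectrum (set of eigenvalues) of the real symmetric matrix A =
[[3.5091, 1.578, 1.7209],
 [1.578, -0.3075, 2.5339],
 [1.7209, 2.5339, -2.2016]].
sigma(A) ≈ {-4, 0, 5}

A is real symmetric, so its spectrum consists of real eigenvalues. Expanding the characteristic polynomial of the displayed matrix gives
  det(λ I - A) = p(λ) = λ^3 + (-1)λ^2 + (-20)λ + (0).
Solving p(λ) = 0 yields eigenvalues ≈ -4, 0, 5. (A is shown rounded to 4 decimals, so these recover the underlying integer eigenvalues to within that precision.)
Verification: the trace of A = 1 equals the sum of eigenvalues 1, and det(A) ≈ -0.0002 matches the eigenvalue product 0.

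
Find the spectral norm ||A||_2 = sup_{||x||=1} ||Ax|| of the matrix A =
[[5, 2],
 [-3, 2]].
||A||_2 = sqrt((42 + sqrt(740))/2) ≈ 5.8823 (= sqrt(largest eigenvalue of A^T A))

||A||_2 = sigma_max(A) = sqrt(lambda_max(A^T A)). Form the symmetric matrix M = A^T A =
[[34, 4],
 [4, 8]].
Its characteristic polynomial (trace, determinant of M give the coefficients) is
  p(λ) = det(λ I - M) = λ^2 - 42λ + 256.
For λ^2 - 42λ + 256 the discriminant is 740. It is nonnegative but not a perfect square, so the roots are real and irrational: λ = (42 ± sqrt(740))/2 ≈ 34.6015, 7.3985.
So the eigenvalues of A^T A are ≈ 7.3985, 34.6015 (all ≥ 0, as they must be for A^T A). The largest is λ_max = (42 + sqrt(740))/2 ≈ 34.6015, hence ||A||_2 = sqrt(λ_max) = sqrt((42 + sqrt(740))/2) ≈ 5.8823.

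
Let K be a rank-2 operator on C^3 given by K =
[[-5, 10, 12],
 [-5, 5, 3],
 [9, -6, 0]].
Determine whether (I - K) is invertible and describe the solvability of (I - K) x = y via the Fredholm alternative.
(I - K) is invertible (det(I - K) = -64 ≠ 0), so for every y in C^3 the equation (I - K) x = y has a unique solution.

K has rank 2 and factors as K = U V^T = u1 v1^T + u2 v2^T with u1 = (1, -1, 3), v1 = (1, 1, 3), u2 = (3, 2, -3), v2 = (-2, 3, 3) (multiplying out reproduces the displayed K). The nonzero eigenvalues of U V^T coincide with those of the 2 x 2 matrix G = V^T U = [[v1·u1, v1·u2], [v2·u1, v2·u2]] = [[9, -4], [4, -9]], and by the Sylvester determinant identity det(I_3 - U V^T) = det(I_2 - V^T U) = det([[-8, 4], [-4, 10]]) = (-8)(10) - (4)(-4) = -64. (Direct check: I - K =
[[6, -10, -12],
 [5, -4, -3],
 [-9, 6, 1]]
has determinant -64.) The finite-dimensional Fredholm alternative says: either (I - K) is invertible, or ker(I - K) ≠ {0} and then range(I - K) = ker((I - K)^*)^⊥, with dim ker(I - K) = dim ker((I - K)^*). Since det(I - K) ≠ 0, 1 is not an eigenvalue of K and ker(I - K) = {0}, so we are in the first case: for every y there is a unique x = (I - K)^(-1) y. (Explicitly, by the Woodbury identity, (I - U V^T)^(-1) = I + U (I_2 - G)^(-1) V^T.)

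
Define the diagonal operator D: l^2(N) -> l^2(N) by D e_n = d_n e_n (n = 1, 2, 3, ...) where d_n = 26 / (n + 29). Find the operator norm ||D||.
||D|| = 13/15 (attained at n = 1)

For D diagonal, ||D|| = sup_n |d_n| = sup_n 26/(n + 29). This is positive and strictly decreasing in n, so the supremum is attained at n = 1: d_1 = 26/(1 + 29) = 13/15. Hence ||D|| = 13/15.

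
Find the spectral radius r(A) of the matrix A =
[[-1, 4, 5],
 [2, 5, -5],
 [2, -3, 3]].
r(A) = 8

The eigenvalues of A are the roots of its characteristic polynomial. With M = A (coefficients from the trace, the sum of principal 2x2 minors, and det A):
  p(λ) = det(λ I - M) = λ^3 - 7λ^2 - 26λ + 144.
By the rational root theorem any rational root is an integer divisor of 144. Testing λ = 8: p(8) = 512 - 448 - 208 + 144 = 0, so λ = 8 is a root. Dividing out (λ - 8) leaves p(λ) = (λ - 8)(λ^2 + λ - 18). For λ^2 + λ - 18 the discriminant is 73. It is nonnegative but not a perfect square, so the roots are real and irrational: λ = (-1 ± sqrt(73))/2 ≈ 3.772, -4.772.
Thus the eigenvalues (to 4 decimals) are 3.772 (modulus 3.772); -4.772 (modulus 4.772); 8 (modulus 8). The spectral radius is the largest modulus: r(A) = 8. (Cross-check: r(A) ≤ ||A||_2 ≈ 8.3717; equality holds whenever A is normal, though it can also hold for some non-normal A.)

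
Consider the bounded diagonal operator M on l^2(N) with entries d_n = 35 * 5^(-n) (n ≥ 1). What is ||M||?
||M|| = 7 (attained at n = 1)

For M diagonal, ||M|| = sup_n |d_n|. The sequence d_n = 35 * 5^(-n) is positive and strictly decreasing (ratio 5^(-1) < 1), so the supremum is d_1 = 35/5 = 7. Hence ||M|| = 7.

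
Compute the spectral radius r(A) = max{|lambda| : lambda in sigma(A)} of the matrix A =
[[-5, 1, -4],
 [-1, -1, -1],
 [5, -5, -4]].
r(A) ≈ 5.7989

The eigenvalues of A are the roots of its characteristic polynomial. With M = A (coefficients from the trace, the sum of principal 2x2 minors, and det A):
  p(λ) = det(λ I - M) = λ^3 + 10λ^2 + 45λ + 44.
No integer candidate from the rational root theorem (±divisors of 44) is a root, so the roots are irrational. The cubic discriminant is Δ = -33872 < 0, so there is one real root and a complex-conjugate pair. p(-2) = -14 and p(-1) = 8 have opposite signs, so a root lies in (-2, -1); Newton's method refines it to λ ≈ -1.3085. Dividing out (λ - (-1.3085)) leaves approximately λ^2 + 8.6915λ + 33.6275. For λ^2 + 8.6915λ + 33.6275 the discriminant is -58.9671. It is negative, so the remaining roots are the complex-conjugate pair λ ≈ -4.3458 ± 3.8395i. Their product equals the constant term, so |λ|^2 ≈ 33.6275 and |λ| ≈ 5.7989.
Thus the eigenvalues (to 4 decimals) are -1.3085 (modulus 1.3085); -4.3458 ± 3.8395i (modulus 5.7989). The spectral radius is the largest modulus: r(A) ≈ 5.7989. (Cross-check: r(A) ≤ ||A||_2 ≈ 8.5112; equality holds whenever A is normal, though it can also hold for some non-normal A.)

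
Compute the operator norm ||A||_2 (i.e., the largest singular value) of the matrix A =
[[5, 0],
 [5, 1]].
||A||_2 = sqrt((51 + sqrt(2501))/2) ≈ 7.1067 (= sqrt(largest eigenvalue of A^T A))

||A||_2 = sigma_max(A) = sqrt(lambda_max(A^T A)). Form the symmetric matrix M = A^T A =
[[50, 5],
 [5, 1]].
Its characteristic polynomial (trace, determinant of M give the coefficients) is
  p(λ) = det(λ I - M) = λ^2 - 51λ + 25.
For λ^2 - 51λ + 25 the discriminant is 2501. It is nonnegative but not a perfect square, so the roots are real and irrational: λ = (51 ± sqrt(2501))/2 ≈ 50.505, 0.495.
So the eigenvalues of A^T A are ≈ 0.495, 50.505 (all ≥ 0, as they must be for A^T A). The largest is λ_max = (51 + sqrt(2501))/2 ≈ 50.505, hence ||A||_2 = sqrt(λ_max) = sqrt((51 + sqrt(2501))/2) ≈ 7.1067.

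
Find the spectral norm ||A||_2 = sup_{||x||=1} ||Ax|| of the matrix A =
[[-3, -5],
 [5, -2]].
||A||_2 = sqrt((63 + sqrt(125))/2) ≈ 6.0902 (= sqrt(largest eigenvalue of A^T A))

||A||_2 = sigma_max(A) = sqrt(lambda_max(A^T A)). Form the symmetric matrix M = A^T A =
[[34, 5],
 [5, 29]].
Its characteristic polynomial (trace, determinant of M give the coefficients) is
  p(λ) = det(λ I - M) = λ^2 - 63λ + 961.
For λ^2 - 63λ + 961 the discriminant is 125. It is nonnegative but not a perfect square, so the roots are real and irrational: λ = (63 ± sqrt(125))/2 ≈ 37.0902, 25.9098.
So the eigenvalues of A^T A are ≈ 25.9098, 37.0902 (all ≥ 0, as they must be for A^T A). The largest is λ_max = (63 + sqrt(125))/2 ≈ 37.0902, hence ||A||_2 = sqrt(λ_max) = sqrt((63 + sqrt(125))/2) ≈ 6.0902.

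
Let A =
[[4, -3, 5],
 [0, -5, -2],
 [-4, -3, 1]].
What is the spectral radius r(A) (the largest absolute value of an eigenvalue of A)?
r(A) ≈ 5.94

The eigenvalues of A are the roots of its characteristic polynomial. With M = A (coefficients from the trace, the sum of principal 2x2 minors, and det A):
  p(λ) = det(λ I - M) = λ^3 - 7λ + 168.
No integer candidate from the rational root theorem (±divisors of 168) is a root, so the roots are irrational. The cubic discriminant is Δ = -760676 < 0, so there is one real root and a complex-conjugate pair. p(-6) = -6 and p(-5) = 78 have opposite signs, so a root lies in (-6, -5); Newton's method refines it to λ ≈ -5.94. Dividing out (λ - (-5.94)) leaves approximately λ^2 - 5.94λ + 28.283. For λ^2 - 5.94λ + 28.283 the discriminant is -77.8491. It is negative, so the remaining roots are the complex-conjugate pair λ ≈ 2.97 ± 4.4116i. Their product equals the constant term, so |λ|^2 ≈ 28.283 and |λ| ≈ 5.3182.
Thus the eigenvalues (to 4 decimals) are -5.94 (modulus 5.94); 2.97 ± 4.4116i (modulus 5.3182). The spectral radius is the largest modulus: r(A) ≈ 5.94. (Cross-check: r(A) ≤ ||A||_2 ≈ 7.1538; equality holds whenever A is normal, though it can also hold for some non-normal A.)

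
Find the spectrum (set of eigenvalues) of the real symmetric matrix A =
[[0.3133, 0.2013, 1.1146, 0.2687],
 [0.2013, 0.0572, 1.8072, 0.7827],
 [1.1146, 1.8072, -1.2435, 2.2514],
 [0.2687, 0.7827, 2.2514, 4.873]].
sigma(A) ≈ {-3, 0, 1, 6}

A is real symmetric, so its spectrum consists of real eigenvalues. Expanding the characteristic polynomial of the displayed matrix gives
  det(λ I - A) = p(λ) = λ^4 + (-4)λ^3 + (-15)λ^2 + (18)λ + (0).
Solving p(λ) = 0 yields eigenvalues ≈ -3, 0, 1, 6. (A is shown rounded to 4 decimals, so these recover the underlying integer eigenvalues to within that precision.)
Verification: the trace of A = 4 equals the sum of eigenvalues 4, and det(A) ≈ 0.0007 matches the eigenvalue product 0.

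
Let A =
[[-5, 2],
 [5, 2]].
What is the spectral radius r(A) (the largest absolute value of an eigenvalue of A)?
r(A) = (3 + sqrt(89))/2 ≈ 6.217

The eigenvalues of A are the roots of its characteristic polynomial. With M = A (coefficients from the trace and determinant):
  p(λ) = det(λ I - M) = λ^2 + 3λ - 20.
For λ^2 + 3λ - 20 the discriminant is 89. It is nonnegative but not a perfect square, so the roots are real and irrational: λ = (-3 ± sqrt(89))/2 ≈ 3.217, -6.217.
Thus the eigenvalues (to 4 decimals) are 3.217 (modulus 3.217); -6.217 (modulus 6.217). The spectral radius is the largest modulus: r(A) = (3 + sqrt(89))/2 ≈ 6.217. (Cross-check: r(A) ≤ ||A||_2 ≈ 7.0711; equality holds whenever A is normal, though it can also hold for some non-normal A.)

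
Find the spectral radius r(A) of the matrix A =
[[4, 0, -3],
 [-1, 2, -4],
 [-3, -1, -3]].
r(A) ≈ 5.1665

The eigenvalues of A are the roots of its characteristic polynomial. With M = A (coefficients from the trace, the sum of principal 2x2 minors, and det A):
  p(λ) = det(λ I - M) = λ^3 - 3λ^2 - 23λ + 61.
No integer candidate from the rational root theorem (±divisors of 61) is a root, so the roots are irrational. The cubic discriminant is Δ = 35312 > 0, so there are three distinct real roots. p(-5) = -24 and p(-4) = 41 have opposite signs, so a root lies in (-5, -4); Newton's method refines it to λ ≈ -4.6861. p(2) = 11 and p(3) = -8 have opposite signs, so a root lies in (2, 3); Newton's method refines it to λ ≈ 2.5196. p(5) = -4 and p(6) = 31 have opposite signs, so a root lies in (5, 6); Newton's method refines it to λ ≈ 5.1665. Check (Vieta): the three roots sum to 3, matching tr M = 3.
Thus the eigenvalues (to 4 decimals) are -4.6861 (modulus 4.6861); 2.5196 (modulus 2.5196); 5.1665 (modulus 5.1665). The spectral radius is the largest modulus: r(A) ≈ 5.1665. (Cross-check: r(A) ≤ ||A||_2 ≈ 5.9088; equality holds whenever A is normal, though it can also hold for some non-normal A.)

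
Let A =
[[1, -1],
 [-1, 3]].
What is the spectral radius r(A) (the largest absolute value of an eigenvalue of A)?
r(A) = (4 + sqrt(8))/2 ≈ 3.4142

The eigenvalues of A are the roots of its characteristic polynomial. With M = A (coefficients from the trace and determinant):
  p(λ) = det(λ I - M) = λ^2 - 4λ + 2.
For λ^2 - 4λ + 2 the discriminant is 8. It is nonnegative but not a perfect square, so the roots are real and irrational: λ = (4 ± sqrt(8))/2 ≈ 3.4142, 0.5858.
Thus the eigenvalues (to 4 decimals) are 3.4142 (modulus 3.4142); 0.5858 (modulus 0.5858). The spectral radius is the largest modulus: r(A) = (4 + sqrt(8))/2 ≈ 3.4142. (Cross-check: r(A) ≤ ||A||_2 ≈ 3.4142; equality holds whenever A is normal, though it can also hold for some non-normal A.)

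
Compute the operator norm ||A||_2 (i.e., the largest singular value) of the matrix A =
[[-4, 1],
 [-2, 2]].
||A||_2 = sqrt((25 + sqrt(481))/2) ≈ 4.8442 (= sqrt(largest eigenvalue of A^T A))

||A||_2 = sigma_max(A) = sqrt(lambda_max(A^T A)). Form the symmetric matrix M = A^T A =
[[20, -8],
 [-8, 5]].
Its characteristic polynomial (trace, determinant of M give the coefficients) is
  p(λ) = det(λ I - M) = λ^2 - 25λ + 36.
For λ^2 - 25λ + 36 the discriminant is 481. It is nonnegative but not a perfect square, so the roots are real and irrational: λ = (25 ± sqrt(481))/2 ≈ 23.4659, 1.5341.
So the eigenvalues of A^T A are ≈ 1.5341, 23.4659 (all ≥ 0, as they must be for A^T A). The largest is λ_max = (25 + sqrt(481))/2 ≈ 23.4659, hence ||A||_2 = sqrt(λ_max) = sqrt((25 + sqrt(481))/2) ≈ 4.8442.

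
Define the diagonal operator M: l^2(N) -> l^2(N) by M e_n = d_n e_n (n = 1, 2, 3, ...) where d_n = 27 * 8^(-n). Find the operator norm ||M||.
||M|| = 27/8 (attained at n = 1)

For M diagonal, ||M|| = sup_n |d_n|. The sequence d_n = 27 * 8^(-n) is positive and strictly decreasing (ratio 8^(-1) < 1), so the supremum is d_1 = 27/8. Hence ||M|| = 27/8.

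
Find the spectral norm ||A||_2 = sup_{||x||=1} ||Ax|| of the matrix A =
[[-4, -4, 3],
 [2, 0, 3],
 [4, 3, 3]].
||A||_2 ≈ 7.6987 (= sqrt(largest eigenvalue of A^T A))

||A||_2 = sigma_max(A) = sqrt(lambda_max(A^T A)). Form the symmetric matrix M = A^T A =
[[36, 28, 6],
 [28, 25, -3],
 [6, -3, 27]].
Its characteristic polynomial (trace, sum of principal 2x2 minors, determinant of M give the coefficients) is
  p(λ) = det(λ I - M) = λ^3 - 88λ^2 + 1718λ - 900.
No integer candidate from the rational root theorem (±divisors of 900) is a root, so the roots are irrational. The cubic discriminant is Δ = 2547740528 > 0, so there are three distinct real roots. p(0) = -900 and p(1) = 731 have opposite signs, so a root lies in (0, 1); Newton's method refines it to λ ≈ 0.5386. p(28) = 164 and p(29) = -697 have opposite signs, so a root lies in (28, 29); Newton's method refines it to λ ≈ 28.191. p(59) = -487 and p(60) = 1380 have opposite signs, so a root lies in (59, 60); Newton's method refines it to λ ≈ 59.2704. Check (Vieta): the three roots sum to 88, matching tr M = 88.
So the eigenvalues of A^T A are ≈ 0.5386, 28.191, 59.2704 (all ≥ 0, as they must be for A^T A). The largest is λ_max ≈ 59.2704, hence ||A||_2 = sqrt(λ_max) ≈ 7.6987.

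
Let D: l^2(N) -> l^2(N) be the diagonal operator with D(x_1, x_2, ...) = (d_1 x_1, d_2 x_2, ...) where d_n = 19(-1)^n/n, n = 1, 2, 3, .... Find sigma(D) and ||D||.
sigma(D) = {19(-1)^n/n : n ≥ 1} ∪ {0}; ||D|| = 19

A bounded diagonal operator on l^2 with diagonal entries d_n has spectrum equal to the closure of {d_n : n ≥ 1}: every d_n is an eigenvalue (with eigenvector e_n), so {d_n} ⊂ sigma(D); the spectrum is closed, so its closure is too; and for lambda not in the closure, (D - lambda I) has bounded inverse (the diagonal entries 1/(d_n - lambda) are bounded). For our sequence d_n = 19(-1)^n/n, n = 1, 2, 3, ...:
  - {d_n} = {19(-1)^n/n : n ≥ 1}; the only limit point is 0
  - closure = {19(-1)^n/n : n ≥ 1} ∪ {0}
For the norm: a diagonal operator has ||D|| = sup_n |d_n|. Here |d_n| = 19/n is decreasing, so sup_n |d_n| = |d_1| = 19. So ||D|| = 19.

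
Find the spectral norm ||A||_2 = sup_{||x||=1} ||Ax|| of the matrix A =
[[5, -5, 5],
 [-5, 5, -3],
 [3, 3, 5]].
||A||_2 ≈ 11.8701 (= sqrt(largest eigenvalue of A^T A))

||A||_2 = sigma_max(A) = sqrt(lambda_max(A^T A)). Form the symmetric matrix M = A^T A =
[[59, -41, 55],
 [-41, 59, -25],
 [55, -25, 59]].
Its characteristic polynomial (trace, sum of principal 2x2 minors, determinant of M give the coefficients) is
  p(λ) = det(λ I - M) = λ^3 - 177λ^2 + 5112λ - 3600.
No integer candidate from the rational root theorem (±divisors of 3600) is a root, so the roots are irrational. The cubic discriminant is Δ = 262779531264 > 0, so there are three distinct real roots. p(0) = -3600 and p(1) = 1336 have opposite signs, so a root lies in (0, 1); Newton's method refines it to λ ≈ 0.7222. p(35) = 1370 and p(36) = -2304 have opposite signs, so a root lies in (35, 36); Newton's method refines it to λ ≈ 35.3774. p(140) = -13120 and p(141) = 1476 have opposite signs, so a root lies in (140, 141); Newton's method refines it to λ ≈ 140.9004. Check (Vieta): the three roots sum to 177, matching tr M = 177.
So the eigenvalues of A^T A are ≈ 0.7222, 35.3774, 140.9004 (all ≥ 0, as they must be for A^T A). The largest is λ_max ≈ 140.9004, hence ||A||_2 = sqrt(λ_max) ≈ 11.8701.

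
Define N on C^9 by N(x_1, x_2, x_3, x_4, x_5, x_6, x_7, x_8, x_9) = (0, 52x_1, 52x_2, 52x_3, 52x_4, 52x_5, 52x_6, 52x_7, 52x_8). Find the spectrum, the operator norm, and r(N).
sigma(N) = {0}; ||N|| = 52; r(N) = 0. (N is nilpotent with N^9 = 0.)

On C^9, N is a strictly lower-triangular matrix with 52 on the subdiagonal and zeros elsewhere, so its characteristic polynomial is lambda^9 and every eigenvalue is 0: sigma(N) = {0}. For the operator norm, N e_i = 52e_{i+1} for i = 1, ..., 8 and N e_9 = 0, so the singular values of N are 52 (with multiplicity 8) and 0; hence ||N|| = 52. The spectral radius r(N) = max|lambda| = 0. Note ||N|| > r(N) — characteristic of non-normal nilpotent operators. Indeed N^9 = 0.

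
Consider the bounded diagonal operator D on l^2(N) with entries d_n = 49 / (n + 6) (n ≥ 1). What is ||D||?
||D|| = 7 (attained at n = 1)

For D diagonal, ||D|| = sup_n |d_n| = sup_n 49/(n + 6). This is positive and strictly decreasing in n, so the supremum is attained at n = 1: d_1 = 49/(1 + 6) = 7. Hence ||D|| = 7.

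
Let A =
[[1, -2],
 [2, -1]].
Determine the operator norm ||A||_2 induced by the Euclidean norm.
||A||_2 = 3 (= sqrt(largest eigenvalue of A^T A))

||A||_2 = sigma_max(A) = sqrt(lambda_max(A^T A)). Form the symmetric matrix M = A^T A =
[[5, -4],
 [-4, 5]].
Its characteristic polynomial (trace, determinant of M give the coefficients) is
  p(λ) = det(λ I - M) = λ^2 - 10λ + 9.
For λ^2 - 10λ + 9 the discriminant is 64. It is a perfect square (8^2), so the roots are rational: λ = (10 ± 8)/2 = 9, 1.
So the eigenvalues of A^T A are ≈ 1, 9 (all ≥ 0, as they must be for A^T A). The largest is λ_max = 9, hence ||A||_2 = sqrt(λ_max) = 3.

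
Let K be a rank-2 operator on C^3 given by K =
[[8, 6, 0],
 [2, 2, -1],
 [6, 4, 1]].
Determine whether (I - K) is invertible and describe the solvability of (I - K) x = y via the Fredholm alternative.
(I - K) is invertible (det(I - K) = 8 ≠ 0), so for every y in C^3 the equation (I - K) x = y has a unique solution.

K has rank 2 and factors as K = U V^T = u1 v1^T + u2 v2^T with u1 = (3, 1, 2), v1 = (2, 2, -1), u2 = (1, 0, 1), v2 = (2, 0, 3) (multiplying out reproduces the displayed K). The nonzero eigenvalues of U V^T coincide with those of the 2 x 2 matrix G = V^T U = [[v1·u1, v1·u2], [v2·u1, v2·u2]] = [[6, 1], [12, 5]], and by the Sylvester determinant identity det(I_3 - U V^T) = det(I_2 - V^T U) = det([[-5, -1], [-12, -4]]) = (-5)(-4) - (-1)(-12) = 8. (Direct check: I - K =
[[-7, -6, 0],
 [-2, -1, 1],
 [-6, -4, 0]]
has determinant 8.) The finite-dimensional Fredholm alternative says: either (I - K) is invertible, or ker(I - K) ≠ {0} and then range(I - K) = ker((I - K)^*)^⊥, with dim ker(I - K) = dim ker((I - K)^*). Since det(I - K) ≠ 0, 1 is not an eigenvalue of K and ker(I - K) = {0}, so we are in the first case: for every y there is a unique x = (I - K)^(-1) y. (Explicitly, by the Woodbury identity, (I - U V^T)^(-1) = I + U (I_2 - G)^(-1) V^T.)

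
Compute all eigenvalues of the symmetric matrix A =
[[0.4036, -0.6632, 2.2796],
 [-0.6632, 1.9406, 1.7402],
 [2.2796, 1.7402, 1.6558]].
sigma(A) ≈ {-2, 2, 4}

A is real symmetric, so its spectrum consists of real eigenvalues. Expanding the characteristic polynomial of the displayed matrix gives
  det(λ I - A) = p(λ) = λ^3 + (-4)λ^2 + (-4)λ + (16).
Solving p(λ) = 0 yields eigenvalues ≈ -2, 2, 4. (A is shown rounded to 4 decimals, so these recover the underlying integer eigenvalues to within that precision.)
Verification: the trace of A = 4 equals the sum of eigenvalues 4, and det(A) ≈ -15.9999 matches the eigenvalue product -16.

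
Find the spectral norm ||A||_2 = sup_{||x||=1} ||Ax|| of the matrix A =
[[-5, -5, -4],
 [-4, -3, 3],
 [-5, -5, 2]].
||A||_2 ≈ 11.1627 (= sqrt(largest eigenvalue of A^T A))

||A||_2 = sigma_max(A) = sqrt(lambda_max(A^T A)). Form the symmetric matrix M = A^T A =
[[66, 62, -2],
 [62, 59, 1],
 [-2, 1, 29]].
Its characteristic polynomial (trace, sum of principal 2x2 minors, determinant of M give the coefficients) is
  p(λ) = det(λ I - M) = λ^3 - 154λ^2 + 3670λ - 900.
No integer candidate from the rational root theorem (±divisors of 900) is a root, so the roots are irrational. The cubic discriminant is Δ = 117690876000 > 0, so there are three distinct real roots. p(0) = -900 and p(1) = 2617 have opposite signs, so a root lies in (0, 1); Newton's method refines it to λ ≈ 0.2478. p(29) = 405 and p(30) = -2400 have opposite signs, so a root lies in (29, 30); Newton's method refines it to λ ≈ 29.1473. p(124) = -7100 and p(125) = 4725 have opposite signs, so a root lies in (124, 125); Newton's method refines it to λ ≈ 124.6049. Check (Vieta): the three roots sum to 154, matching tr M = 154.
So the eigenvalues of A^T A are ≈ 0.2478, 29.1473, 124.6049 (all ≥ 0, as they must be for A^T A). The largest is λ_max ≈ 124.6049, hence ||A||_2 = sqrt(λ_max) ≈ 11.1627.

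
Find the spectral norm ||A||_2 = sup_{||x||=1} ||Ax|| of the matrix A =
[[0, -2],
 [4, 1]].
||A||_2 = sqrt((21 + sqrt(185))/2) ≈ 4.1594 (= sqrt(largest eigenvalue of A^T A))

||A||_2 = sigma_max(A) = sqrt(lambda_max(A^T A)). Form the symmetric matrix M = A^T A =
[[16, 4],
 [4, 5]].
Its characteristic polynomial (trace, determinant of M give the coefficients) is
  p(λ) = det(λ I - M) = λ^2 - 21λ + 64.
For λ^2 - 21λ + 64 the discriminant is 185. It is nonnegative but not a perfect square, so the roots are real and irrational: λ = (21 ± sqrt(185))/2 ≈ 17.3007, 3.6993.
So the eigenvalues of A^T A are ≈ 3.6993, 17.3007 (all ≥ 0, as they must be for A^T A). The largest is λ_max = (21 + sqrt(185))/2 ≈ 17.3007, hence ||A||_2 = sqrt(λ_max) = sqrt((21 + sqrt(185))/2) ≈ 4.1594.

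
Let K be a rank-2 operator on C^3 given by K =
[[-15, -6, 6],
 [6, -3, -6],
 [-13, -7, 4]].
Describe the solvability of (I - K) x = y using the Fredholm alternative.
(I - K) is invertible (det(I - K) = 60 ≠ 0), so for every y in C^3 the equation (I - K) x = y has a unique solution.

K has rank 2 and factors as K = U V^T = u1 v1^T + u2 v2^T with u1 = (3, 0, 3), v1 = (-3, -3, 0), u2 = (3, -3, 2), v2 = (-2, 1, 2) (multiplying out reproduces the displayed K). The nonzero eigenvalues of U V^T coincide with those of the 2 x 2 matrix G = V^T U = [[v1·u1, v1·u2], [v2·u1, v2·u2]] = [[-9, 0], [0, -5]], and by the Sylvester determinant identity det(I_3 - U V^T) = det(I_2 - V^T U) = det([[10, 0], [0, 6]]) = (10)(6) - (0)(0) = 60. (Direct check: I - K =
[[16, 6, -6],
 [-6, 4, 6],
 [13, 7, -3]]
has determinant 60.) The finite-dimensional Fredholm alternative says: either (I - K) is invertible, or ker(I - K) ≠ {0} and then range(I - K) = ker((I - K)^*)^⊥, with dim ker(I - K) = dim ker((I - K)^*). Since det(I - K) ≠ 0, 1 is not an eigenvalue of K and ker(I - K) = {0}, so we are in the first case: for every y there is a unique x = (I - K)^(-1) y. (Explicitly, by the Woodbury identity, (I - U V^T)^(-1) = I + U (I_2 - G)^(-1) V^T.)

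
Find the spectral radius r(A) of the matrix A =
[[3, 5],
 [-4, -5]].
r(A) = sqrt(5) ≈ 2.2361

The eigenvalues of A are the roots of its characteristic polynomial. With M = A (coefficients from the trace and determinant):
  p(λ) = det(λ I - M) = λ^2 + 2λ + 5.
For λ^2 + 2λ + 5 the discriminant is -16. It is negative, so the roots are the complex-conjugate pair λ = -1 ± (sqrt(16)/2) i ≈ -1 ± 2i. For a conjugate pair the product of the roots equals the constant term, so |λ|^2 = 5 and |λ| = sqrt(5) ≈ 2.2361.
Thus the eigenvalues (to 4 decimals) are -1 ± 2i (modulus 2.2361). The spectral radius is the largest modulus: r(A) = sqrt(5) ≈ 2.2361. (Cross-check: r(A) ≤ ||A||_2 ≈ 8.6409; equality holds whenever A is normal, though it can also hold for some non-normal A.)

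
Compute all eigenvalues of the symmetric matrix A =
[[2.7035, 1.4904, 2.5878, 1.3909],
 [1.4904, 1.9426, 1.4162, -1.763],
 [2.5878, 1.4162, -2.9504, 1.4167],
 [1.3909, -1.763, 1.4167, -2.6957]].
sigma(A) ≈ {-5, -3, 2, 5}

A is real symmetric, so its spectrum consists of real eigenvalues. Expanding the characteristic polynomial of the displayed matrix gives
  det(λ I - A) = p(λ) = λ^4 + (1)λ^3 + (-31)λ^2 + (-25)λ + (150.0052).
Solving p(λ) = 0 yields eigenvalues ≈ -5, -3, 2, 5. (A is shown rounded to 4 decimals, so these recover the underlying integer eigenvalues to within that precision.)
Verification: the trace of A = -1 equals the sum of eigenvalues -1, and det(A) ≈ 150.0052 matches the eigenvalue product 150.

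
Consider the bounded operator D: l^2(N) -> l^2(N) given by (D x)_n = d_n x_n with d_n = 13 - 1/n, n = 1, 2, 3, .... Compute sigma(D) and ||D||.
sigma(D) = {13 - 1/n : n ≥ 1} ∪ {13}; ||D|| = 13

A bounded diagonal operator on l^2 with diagonal entries d_n has spectrum equal to the closure of {d_n : n ≥ 1}: every d_n is an eigenvalue (with eigenvector e_n), so {d_n} ⊂ sigma(D); the spectrum is closed, so its closure is too; and for lambda not in the closure, (D - lambda I) has bounded inverse (the diagonal entries 1/(d_n - lambda) are bounded). For our sequence d_n = 13 - 1/n, n = 1, 2, 3, ...:
  - {d_n} = {13 - 1/n : n ≥ 1}; the only limit point is 13
  - closure = {13 - 1/n : n ≥ 1} ∪ {13}
For the norm: a diagonal operator has ||D|| = sup_n |d_n|. Here d_n = 13 - 1/n increases monotonically from d_1 = 12 toward 13, with all terms in [12, 13); so sup_n |d_n| = 13 (the supremum is the limit, not attained). So ||D|| = 13.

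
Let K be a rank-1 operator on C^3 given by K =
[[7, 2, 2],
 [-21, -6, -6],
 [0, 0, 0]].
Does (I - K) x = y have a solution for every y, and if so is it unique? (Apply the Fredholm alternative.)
(I - K) is singular (det(I - K) = 0, i.e. 1 ∈ sigma(K)). (I - K) x = y is solvable iff y ⊥ ker((I - K)^*) = span{(7, 2, 2)}, i.e. iff 7y_1 + 2y_2 + 2y_3 = 0. When solvable, the solutions are x = y + c·(1, -3, 0), c arbitrary (ker(I - K) = span{(1, -3, 0)}, dimension 1).

K has rank 1, so it is an outer product K = u v^T: every row of K is a multiple of one row vector. Reading off the entries, u = (1, -3, 0) and v = (7, 2, 2) (row i of K equals u_i·v^T). A rank-one matrix u v^T satisfies K u = u (v·u) and kills the (2)-dimensional subspace v^⊥, so its characteristic polynomial is lambda^2 (lambda - v·u) with v·u = tr K = 1. Hence the eigenvalues of I - K are 1 (multiplicity 2) and 1 - (1) = 0, so det(I - K) = 0. (Direct check: I - K =
[[-6, -2, -2],
 [21, 7, 6],
 [0, 0, 1]]
has determinant 0.) So 1 is an eigenvalue of K and (I - K) is not invertible. The finite-dimensional Fredholm alternative says: either (I - K) is invertible, or ker(I - K) ≠ {0} and then range(I - K) = ker((I - K)^*)^⊥, with dim ker(I - K) = dim ker((I - K)^*). We are in the second case, so we need both kernels. Kernel of I - K: (I - K) u = u - u (v·u) = u - u = 0, so ker(I - K) = span{u} = span{(1, -3, 0)} (it is exactly 1-dimensional because rank(I - K) = 2). Kernel of the adjoint: K is real, so (I - K)^* = I - K^T = I - v u^T, and (I - v u^T) v = v - v (u·v) = 0; hence ker((I - K)^*) = span{v} = span{(7, 2, 2)}. Therefore (I - K) x = y is solvable iff <y, v> = 0, i.e. iff 7y_1 + 2y_2 + 2y_3 = 0. When this holds, K y = u (v·y) = 0, so (I - K) y = y and x = y is a particular solution; the full solution set is the line x = y + c·u = y + c·(1, -3, 0), c ∈ C.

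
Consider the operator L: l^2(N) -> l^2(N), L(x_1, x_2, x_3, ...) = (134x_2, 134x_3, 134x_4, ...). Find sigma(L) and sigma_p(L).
sigma(L) = closed disk {z in C : |z| ≤ 134}; sigma_p(L) = open disk {z in C : |z| < 134}

Note L = 134·V where V is the unit left shift (V x)_k = x_{k+1}; so sigma(L) = 134·sigma(V) and ||L|| = 134||V||. ||L x||^2 = 17956sum_{k≥2} |x_k|^2 ≤ 17956||x||^2, with equality on {x : x_1 = 0}, so ||L|| = 134. For any lambda with |lambda| < 134, set r = lambda/134 (|r| < 1); the vector x = (1, r, r^2, ...) is in l^2 and satisfies L x = 134(r, r^2, ...) = lambda x, so lambda is an eigenvalue. On the boundary |lambda| = 134 the geometric series diverges, so no l^2 eigenvector exists, but these lambda lie in the approximate point spectrum. Hence sigma(L) is the closed disk of radius 134 and sigma_p(L) is the open disk.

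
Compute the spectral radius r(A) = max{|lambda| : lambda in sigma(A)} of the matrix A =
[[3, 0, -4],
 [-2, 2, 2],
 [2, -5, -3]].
r(A) = sqrt(12) ≈ 3.4641

The eigenvalues of A are the roots of its characteristic polynomial. With M = A (coefficients from the trace, the sum of principal 2x2 minors, and det A):
  p(λ) = det(λ I - M) = λ^3 - 2λ^2 + 9λ + 12.
By the rational root theorem any rational root is an integer divisor of 12. Testing λ = -1: p(-1) = -1 - 2 - 9 + 12 = 0, so λ = -1 is a root. Dividing out (λ + 1) leaves p(λ) = (λ + 1)(λ^2 - 3λ + 12). For λ^2 - 3λ + 12 the discriminant is -39. It is negative, so the roots are the complex-conjugate pair λ = 3/2 ± (sqrt(39)/2) i ≈ 1.5 ± 3.1225i. For a conjugate pair the product of the roots equals the constant term, so |λ|^2 = 12 and |λ| = sqrt(12) ≈ 3.4641.
Thus the eigenvalues (to 4 decimals) are 1.5 ± 3.1225i (modulus 3.4641); -1 (modulus 1). The spectral radius is the largest modulus: r(A) = sqrt(12) ≈ 3.4641. (Cross-check: r(A) ≤ ||A||_2 ≈ 7.9026; equality holds whenever A is normal, though it can also hold for some non-normal A.)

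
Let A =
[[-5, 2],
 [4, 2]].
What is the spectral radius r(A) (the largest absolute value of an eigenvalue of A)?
r(A) = 6

The eigenvalues of A are the roots of its characteristic polynomial. With M = A (coefficients from the trace and determinant):
  p(λ) = det(λ I - M) = λ^2 + 3λ - 18.
For λ^2 + 3λ - 18 the discriminant is 81. It is a perfect square (9^2), so the roots are rational: λ = (-3 ± 9)/2 = 3, -6.
Thus the eigenvalues (to 4 decimals) are 3 (modulus 3); -6 (modulus 6). The spectral radius is the largest modulus: r(A) = 6. (Cross-check: r(A) ≤ ||A||_2 ≈ 6.4125; equality holds whenever A is normal, though it can also hold for some non-normal A.)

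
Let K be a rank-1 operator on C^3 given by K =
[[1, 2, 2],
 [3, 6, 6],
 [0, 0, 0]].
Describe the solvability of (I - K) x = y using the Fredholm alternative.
(I - K) is invertible (det(I - K) = -6 ≠ 0), so for every y in C^3 the equation (I - K) x = y has a unique solution.

K has rank 1, so it is an outer product K = u v^T: every row of K is a multiple of one row vector. Reading off the entries, u = (-1, -3, 0) and v = (-1, -2, -2) (row i of K equals u_i·v^T). A rank-one matrix u v^T satisfies K u = u (v·u) and kills the (2)-dimensional subspace v^⊥, so its characteristic polynomial is lambda^2 (lambda - v·u) with v·u = tr K = 7. Hence the eigenvalues of I - K are 1 (multiplicity 2) and 1 - (7) = -6, so det(I - K) = -6. (Direct check: I - K =
[[0, -2, -2],
 [-3, -5, -6],
 [0, 0, 1]]
has determinant -6.) The finite-dimensional Fredholm alternative says: either (I - K) is invertible, or ker(I - K) ≠ {0} and then range(I - K) = ker((I - K)^*)^⊥, with dim ker(I - K) = dim ker((I - K)^*). Since det(I - K) ≠ 0, 1 is not an eigenvalue of K and ker(I - K) = {0}, so we are in the first case: for every y there is a unique x = (I - K)^(-1) y. Explicitly, by the Sherman–Morrison formula, (I - u v^T)^(-1) = I + u v^T/(1 - v·u), i.e. (I - K)^(-1) = I + K/(-6).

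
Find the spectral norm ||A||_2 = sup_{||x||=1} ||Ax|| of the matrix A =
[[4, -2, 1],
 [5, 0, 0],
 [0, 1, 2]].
||A||_2 = sqrt((46 + sqrt(1616))/2) ≈ 6.565 (= sqrt(largest eigenvalue of A^T A))

||A||_2 = sigma_max(A) = sqrt(lambda_max(A^T A)). Form the symmetric matrix M = A^T A =
[[41, -8, 4],
 [-8, 5, 0],
 [4, 0, 5]].
Its characteristic polynomial (trace, sum of principal 2x2 minors, determinant of M give the coefficients) is
  p(λ) = det(λ I - M) = λ^3 - 51λ^2 + 355λ - 625.
By the rational root theorem any rational root is an integer divisor of 625. Testing λ = 5: p(5) = 125 - 1275 + 1775 - 625 = 0, so λ = 5 is a root. Dividing out (λ - 5) leaves p(λ) = (λ - 5)(λ^2 - 46λ + 125). For λ^2 - 46λ + 125 the discriminant is 1616. It is nonnegative but not a perfect square, so the roots are real and irrational: λ = (46 ± sqrt(1616))/2 ≈ 43.0998, 2.9002.
So the eigenvalues of A^T A are ≈ 2.9002, 5, 43.0998 (all ≥ 0, as they must be for A^T A). The largest is λ_max = (46 + sqrt(1616))/2 ≈ 43.0998, hence ||A||_2 = sqrt(λ_max) = sqrt((46 + sqrt(1616))/2) ≈ 6.565.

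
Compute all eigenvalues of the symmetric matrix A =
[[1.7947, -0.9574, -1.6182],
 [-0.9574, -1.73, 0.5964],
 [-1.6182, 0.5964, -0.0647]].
sigma(A) ≈ {-2, -1, 3}

A is real symmetric, so its spectrum consists of real eigenvalues. Expanding the characteristic polynomial of the displayed matrix gives
  det(λ I - A) = p(λ) = λ^3 + (0)λ^2 + (-7)λ + (-6).
Solving p(λ) = 0 yields eigenvalues ≈ -2, -1, 3. (A is shown rounded to 4 decimals, so these recover the underlying integer eigenvalues to within that precision.)
Verification: the trace of A = 0 equals the sum of eigenvalues 0, and det(A) ≈ 5.9999 matches the eigenvalue product 6.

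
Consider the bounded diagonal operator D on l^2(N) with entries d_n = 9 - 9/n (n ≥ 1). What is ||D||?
||D|| = 9

For a diagonal operator on l^2 with entries d_n, ||D|| = sup_n |d_n|. Here d_1 = 0, d_2 = 9/2, ..., and d_n = 9 - 9/n increases monotonically toward 9. All terms lie in [0, 9), so |d_n| = d_n and the supremum is the limit 9, which is not attained by any individual d_n. Hence ||D|| = 9.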